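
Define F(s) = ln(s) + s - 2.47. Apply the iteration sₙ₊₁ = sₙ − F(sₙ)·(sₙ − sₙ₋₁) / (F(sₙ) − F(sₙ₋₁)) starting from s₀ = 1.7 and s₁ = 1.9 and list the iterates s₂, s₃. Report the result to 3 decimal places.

F(1.7) = -0.23937, F(1.9) = 0.07185
s₂ = 1.90000 − 0.07185·(1.90000 − 1.70000) / (0.07185 − (-0.23937)) = 1.90000 − (0.01437)/(0.31123) = 1.85383
F(1.85383) = 0.00108
s₃ = 1.85383 − 0.00108·(1.85383 − 1.90000) / (0.00108 − 0.07185) = 1.85383 − (-0.00005)/(-0.07078) = 1.85312

1.854, 1.853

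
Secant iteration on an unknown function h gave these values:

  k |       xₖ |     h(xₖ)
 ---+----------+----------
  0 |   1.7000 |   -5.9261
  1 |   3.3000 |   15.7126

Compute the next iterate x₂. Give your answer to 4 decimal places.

2.1382

x₂ = 3.3000 − 15.7126·(3.3000 − 1.7000) / (15.7126 − (-5.9261))
   = 3.3000 − (25.140160)/(21.638700) = 2.138185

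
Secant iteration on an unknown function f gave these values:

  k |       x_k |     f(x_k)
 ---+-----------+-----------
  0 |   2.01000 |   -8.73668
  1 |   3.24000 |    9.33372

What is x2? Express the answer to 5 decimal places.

x2 = 3.24000 − 9.33372·(3.24000 − 2.01000) / (9.33372 − (-8.73668))
   = 3.24000 − (11.4804756)/(18.0704000) = 2.6046806

2.60468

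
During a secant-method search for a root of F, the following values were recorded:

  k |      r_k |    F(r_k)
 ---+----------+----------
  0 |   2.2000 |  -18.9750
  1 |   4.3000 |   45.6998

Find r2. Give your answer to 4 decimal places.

r2 = 4.3000 − 45.6998·(4.3000 − 2.2000) / (45.6998 − (-18.9750))
   = 4.3000 − (95.969580)/(64.674800) = 2.816121

2.8161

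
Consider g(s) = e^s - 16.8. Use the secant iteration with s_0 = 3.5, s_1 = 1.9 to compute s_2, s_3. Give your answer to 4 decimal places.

g(3.5) = 16.315452, g(1.9) = -10.114106
s_2 = 1.900000 − (-10.114106)·(1.900000 − 3.500000) / (-10.114106 − 16.315452) = 1.900000 − (16.182569)/(-26.429558) = 2.512291
g(2.512291) = -4.466852
s_3 = 2.512291 − (-4.466852)·(2.512291 − 1.900000) / (-4.466852 − (-10.114106)) = 2.512291 − (-2.735012)/(5.647253) = 2.996599

2.5123, 2.9966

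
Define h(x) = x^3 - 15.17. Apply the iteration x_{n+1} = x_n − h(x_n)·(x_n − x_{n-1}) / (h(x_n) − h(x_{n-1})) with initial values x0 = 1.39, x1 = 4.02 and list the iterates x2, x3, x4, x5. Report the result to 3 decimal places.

h(1.39) = -12.48438, h(4.02) = 49.79481
x2 = 4.02000 − 49.79481·(4.02000 − 1.39000) / (49.79481 − (-12.48438)) = 4.02000 − (130.96035)/(62.27919) = 1.91721
h(1.91721) = -8.12297
x3 = 1.91721 − (-8.12297)·(1.91721 − 4.02000) / (-8.12297 − 49.79481) = 1.91721 − (17.08095)/(-57.91778) = 2.21212
h(2.21212) = -4.34501
x4 = 2.21212 − (-4.34501)·(2.21212 − 1.91721) / (-4.34501 − (-8.12297)) = 2.21212 − (-1.28142)/(3.77796) = 2.55130
h(2.55130) = 1.43684
x5 = 2.55130 − 1.43684·(2.55130 − 2.21212) / (1.43684 − (-4.34501)) = 2.55130 − (0.48735)/(5.78185) = 2.46701

1.917, 2.212, 2.551, 2.467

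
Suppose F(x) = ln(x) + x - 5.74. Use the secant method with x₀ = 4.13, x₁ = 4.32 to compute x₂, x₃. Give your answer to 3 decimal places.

F(4.13) = -0.19172, F(4.32) = 0.04326
x₂ = 4.32000 − 0.04326·(4.32000 − 4.13000) / (0.04326 − (-0.19172)) = 4.32000 − (0.00822)/(0.23498) = 4.28502
F(4.28502) = 0.00015
x₃ = 4.28502 − 0.00015·(4.28502 − 4.32000) / (0.00015 − 0.04326) = 4.28502 − (-0.00001)/(-0.04310) = 4.28490

4.285, 4.285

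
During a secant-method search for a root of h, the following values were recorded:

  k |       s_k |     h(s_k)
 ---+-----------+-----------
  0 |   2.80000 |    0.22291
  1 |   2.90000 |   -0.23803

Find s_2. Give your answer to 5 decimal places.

2.84836

s_2 = 2.90000 − (-0.23803)·(2.90000 − 2.80000) / (-0.23803 − 0.22291)
   = 2.90000 − (-0.0238030)/(-0.4609400) = 2.8483599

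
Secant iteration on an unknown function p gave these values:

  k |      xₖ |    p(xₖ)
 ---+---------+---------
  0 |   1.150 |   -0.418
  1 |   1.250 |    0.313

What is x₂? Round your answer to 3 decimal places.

x₂ = 1.250 − 0.313·(1.250 − 1.150) / (0.313 − (-0.418))
   = 1.250 − (0.03130)/(0.73100) = 1.20718

1.207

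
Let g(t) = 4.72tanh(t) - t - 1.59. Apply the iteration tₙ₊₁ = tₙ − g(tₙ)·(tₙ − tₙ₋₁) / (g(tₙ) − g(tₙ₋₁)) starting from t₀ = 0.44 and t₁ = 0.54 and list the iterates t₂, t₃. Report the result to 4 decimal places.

0.4683, 0.4670

g(0.44) = -0.077598, g(0.54) = 0.196903
t₂ = 0.540000 − 0.196903·(0.540000 − 0.440000) / (0.196903 − (-0.077598)) = 0.540000 − (0.019690)/(0.274501) = 0.468269
g(0.468269) = 0.003425
t₃ = 0.468269 − 0.003425·(0.468269 − 0.540000) / (0.003425 − 0.196903) = 0.468269 − (-0.000246)/(-0.193479) = 0.466999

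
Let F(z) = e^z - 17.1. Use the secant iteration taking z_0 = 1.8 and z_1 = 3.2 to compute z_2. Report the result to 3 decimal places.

2.637

F(1.8) = -11.05035, F(3.2) = 7.43253
z_2 = 3.20000 − 7.43253·(3.20000 − 1.80000) / (7.43253 − (-11.05035)) = 3.20000 − (10.40554)/(18.48288) = 2.63702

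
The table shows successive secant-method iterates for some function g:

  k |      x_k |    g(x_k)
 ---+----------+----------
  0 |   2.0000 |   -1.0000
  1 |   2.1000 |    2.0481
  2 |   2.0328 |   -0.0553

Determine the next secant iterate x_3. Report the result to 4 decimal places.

x_3 = 2.0328 − (-0.0553)·(2.0328 − 2.1000) / (-0.0553 − 2.0481)
   = 2.0328 − (0.003716)/(-2.103400) = 2.034567

2.0346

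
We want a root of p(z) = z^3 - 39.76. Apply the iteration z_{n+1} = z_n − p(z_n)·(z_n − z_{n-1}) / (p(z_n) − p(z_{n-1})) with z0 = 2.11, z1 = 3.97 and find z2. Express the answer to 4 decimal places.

p(2.11) = -30.366069, p(3.97) = 22.810773
z2 = 3.970000 − 22.810773·(3.970000 − 2.110000) / (22.810773 − (-30.366069)) = 3.970000 − (42.428038)/(53.176842) = 3.172133

3.1721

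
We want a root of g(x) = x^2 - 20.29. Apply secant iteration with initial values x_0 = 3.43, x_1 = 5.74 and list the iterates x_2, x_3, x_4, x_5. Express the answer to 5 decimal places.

g(3.43) = -8.5251000, g(5.74) = 12.6576000
x_2 = 5.7400000 − 12.6576000·(5.7400000 − 3.4300000) / (12.6576000 − (-8.5251000)) = 5.7400000 − (29.2390560)/(21.1827000) = 4.3596728
g(4.3596728) = -1.2832527
x_3 = 4.3596728 − (-1.2832527)·(4.3596728 − 5.7400000) / (-1.2832527 − 12.6576000) = 4.3596728 − (1.7713085)/(-13.9408527) = 4.4867317
g(4.4867317) = -0.1592388
x_4 = 4.4867317 − (-0.1592388)·(4.4867317 − 4.3596728) / (-0.1592388 − (-1.2832527)) = 4.4867317 − (-0.0202327)/(1.1240139) = 4.5047321
g(4.5047321) = 0.0026111
x_5 = 4.5047321 − 0.0026111·(4.5047321 − 4.4867317) / (0.0026111 − (-0.1592388)) = 4.5047321 − (0.0000470)/(0.1618499) = 4.5044417

4.35967, 4.48673, 4.50473, 4.50444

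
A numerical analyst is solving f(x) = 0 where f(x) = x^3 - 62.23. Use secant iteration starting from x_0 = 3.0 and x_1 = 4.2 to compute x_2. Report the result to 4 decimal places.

f(3.0) = -35.230000, f(4.2) = 11.858000
x_2 = 4.200000 − 11.858000·(4.200000 − 3.000000) / (11.858000 − (-35.230000)) = 4.200000 − (14.229600)/(47.088000) = 3.897808

3.8978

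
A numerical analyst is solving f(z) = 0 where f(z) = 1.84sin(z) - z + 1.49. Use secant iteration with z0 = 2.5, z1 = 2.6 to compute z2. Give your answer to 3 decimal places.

f(2.5) = 0.09119, f(2.6) = -0.16148
z2 = 2.60000 − (-0.16148)·(2.60000 − 2.50000) / (-0.16148 − 0.09119) = 2.60000 − (-0.01615)/(-0.25267) = 2.53609

2.536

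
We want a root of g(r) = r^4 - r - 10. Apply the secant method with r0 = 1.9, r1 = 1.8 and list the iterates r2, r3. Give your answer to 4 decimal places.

g(1.9) = 1.132100, g(1.8) = -1.302400
r2 = 1.800000 − (-1.302400)·(1.800000 − 1.900000) / (-1.302400 − 1.132100) = 1.800000 − (0.130240)/(-2.434500) = 1.853498
g(1.853498) = -0.051157
r3 = 1.853498 − (-0.051157)·(1.853498 − 1.800000) / (-0.051157 − (-1.302400)) = 1.853498 − (-0.002737)/(1.251243) = 1.855685

1.8535, 1.8557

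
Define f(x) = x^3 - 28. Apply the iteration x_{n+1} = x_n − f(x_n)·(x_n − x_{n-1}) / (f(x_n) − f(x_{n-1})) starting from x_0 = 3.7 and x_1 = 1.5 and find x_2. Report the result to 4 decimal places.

2.6459

f(3.7) = 22.653000, f(1.5) = -24.625000
x_2 = 1.500000 − (-24.625000)·(1.500000 − 3.700000) / (-24.625000 − 22.653000) = 1.500000 − (54.175000)/(-47.278000) = 2.645882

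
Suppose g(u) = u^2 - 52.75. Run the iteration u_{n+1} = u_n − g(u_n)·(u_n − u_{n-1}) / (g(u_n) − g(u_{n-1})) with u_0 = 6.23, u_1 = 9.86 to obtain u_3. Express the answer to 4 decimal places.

g(6.23) = -13.937100, g(9.86) = 44.469600
u_2 = 9.860000 − 44.469600·(9.860000 − 6.230000) / (44.469600 − (-13.937100)) = 9.860000 − (161.424648)/(58.406700) = 7.096196
g(7.096196) = -2.393997
u_3 = 7.096196 − (-2.393997)·(7.096196 − 9.860000) / (-2.393997 − 44.469600) = 7.096196 − (6.616537)/(-46.863597) = 7.237384

7.2374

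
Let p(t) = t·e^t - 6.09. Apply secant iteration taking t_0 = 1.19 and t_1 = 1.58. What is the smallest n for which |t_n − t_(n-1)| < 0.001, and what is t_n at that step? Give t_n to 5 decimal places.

n = 5, t_n = 1.44118

p(1.19) = -2.1783734, p(1.58) = 1.5808302
t_2 = 1.5800000 − 1.5808302·(0.3900000)/(3.7592035) = 1.4159962;  |Δ| = 0.1640038
p(1.4159962) = -0.2552614
t_3 = 1.4159962 − (-0.2552614)·(-0.1640038)/(-1.8360916) = 1.4387967;  |Δ| = 0.0228005
p(1.4387967) = -0.0245797
t_4 = 1.4387967 − (-0.0245797)·(0.0228005)/(0.2306817) = 1.4412262;  |Δ| = 0.0024295
p(1.4412262) = 0.0004404
t_5 = 1.4412262 − 0.0004404·(0.0024295)/(0.0250202) = 1.4411834;  |Δ| = 0.0000428
|t_5 − t_4| = 0.0000428 < 0.001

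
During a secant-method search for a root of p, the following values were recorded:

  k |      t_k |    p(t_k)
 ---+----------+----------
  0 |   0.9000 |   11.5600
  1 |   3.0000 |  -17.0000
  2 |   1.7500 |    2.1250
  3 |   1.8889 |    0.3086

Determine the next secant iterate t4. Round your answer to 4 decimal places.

1.9125

t4 = 1.8889 − 0.3086·(1.8889 − 1.7500) / (0.3086 − 2.1250)
   = 1.8889 − (0.042865)/(-1.816400) = 1.912499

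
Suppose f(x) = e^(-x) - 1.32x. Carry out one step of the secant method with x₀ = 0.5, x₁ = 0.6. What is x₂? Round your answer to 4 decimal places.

f(0.5) = -0.053469, f(0.6) = -0.243188
x₂ = 0.600000 − (-0.243188)·(0.600000 − 0.500000) / (-0.243188 − (-0.053469)) = 0.600000 − (-0.024319)/(-0.189719) = 0.471817

0.4718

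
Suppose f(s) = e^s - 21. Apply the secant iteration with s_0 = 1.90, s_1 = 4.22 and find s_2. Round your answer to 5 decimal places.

2.44132

f(1.90) = -14.3141056, f(4.22) = 47.0334843
s_2 = 4.2200000 − 47.0334843·(4.2200000 − 1.9000000) / (47.0334843 − (-14.3141056)) = 4.2200000 − (109.1176836)/(61.3475898) = 2.4413208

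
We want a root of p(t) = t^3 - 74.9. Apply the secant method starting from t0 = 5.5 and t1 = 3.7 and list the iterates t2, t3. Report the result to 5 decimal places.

4.07715, 4.23409

p(5.5) = 91.4750000, p(3.7) = -24.2470000
t2 = 3.7000000 − (-24.2470000)·(3.7000000 − 5.5000000) / (-24.2470000 − 91.4750000) = 3.7000000 − (43.6446000)/(-115.7220000) = 4.0771504
p(4.0771504) = -7.1248948
t3 = 4.0771504 − (-7.1248948)·(4.0771504 − 3.7000000) / (-7.1248948 − (-24.2470000)) = 4.0771504 − (-2.6871570)/(17.1221052) = 4.2340912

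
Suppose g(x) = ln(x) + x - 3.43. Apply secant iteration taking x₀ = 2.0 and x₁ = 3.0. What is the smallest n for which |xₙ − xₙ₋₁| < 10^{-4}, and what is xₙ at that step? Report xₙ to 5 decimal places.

g(2.0) = -0.7368528, g(3.0) = 0.6686123
x₂ = 3.0000000 − 0.6686123·(1.0000000)/(1.4054651) = 2.5242768;  |Δ| = 0.4757232
g(2.5242768) = 0.0202315
x₃ = 2.5242768 − 0.0202315·(-0.4757232)/(-0.6483808) = 2.5094328;  |Δ| = 0.0148440
g(2.5094328) = -0.0005104
x₄ = 2.5094328 − (-0.0005104)·(-0.0148440)/(-0.0207419) = 2.5097981;  |Δ| = 0.0003653
g(2.5097981) = 0.0000004
x₅ = 2.5097981 − 0.0000004·(0.0003653)/(0.0005108) = 2.5097978;  |Δ| = 0.0000003
|x₅ − x₄| = 0.0000003 < 10^{-4}

n = 5, xₙ = 2.50980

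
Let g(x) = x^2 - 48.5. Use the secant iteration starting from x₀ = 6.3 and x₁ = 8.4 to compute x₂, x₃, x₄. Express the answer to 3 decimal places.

6.899, 6.958, 6.964

g(6.3) = -8.81000, g(8.4) = 22.06000
x₂ = 8.40000 − 22.06000·(8.40000 − 6.30000) / (22.06000 − (-8.81000)) = 8.40000 − (46.32600)/(30.87000) = 6.89932
g(6.89932) = -0.89939
x₃ = 6.89932 − (-0.89939)·(6.89932 − 8.40000) / (-0.89939 − 22.06000) = 6.89932 − (1.34969)/(-22.95939) = 6.95811
g(6.95811) = -0.08476
x₄ = 6.95811 − (-0.08476)·(6.95811 − 6.89932) / (-0.08476 − (-0.89939)) = 6.95811 − (-0.00498)/(0.81462) = 6.96422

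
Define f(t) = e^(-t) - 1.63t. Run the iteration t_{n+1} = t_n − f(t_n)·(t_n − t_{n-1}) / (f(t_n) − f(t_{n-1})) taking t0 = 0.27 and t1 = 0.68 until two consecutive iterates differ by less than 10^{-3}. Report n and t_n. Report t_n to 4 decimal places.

n = 4, t_n = 0.4080

f(0.27) = 0.323279, f(0.68) = -0.601783
t2 = 0.680000 − (-0.601783)·(0.410000)/(-0.925063) = 0.413282;  |Δ| = 0.266718
f(0.413282) = -0.012173
t3 = 0.413282 − (-0.012173)·(-0.266718)/(0.589610) = 0.407775;  |Δ| = 0.005507
f(0.407775) = 0.000455
t4 = 0.407775 − 0.000455·(-0.005507)/(0.012629) = 0.407974;  |Δ| = 0.000199
|t4 − t3| = 0.000199 < 10^{-3}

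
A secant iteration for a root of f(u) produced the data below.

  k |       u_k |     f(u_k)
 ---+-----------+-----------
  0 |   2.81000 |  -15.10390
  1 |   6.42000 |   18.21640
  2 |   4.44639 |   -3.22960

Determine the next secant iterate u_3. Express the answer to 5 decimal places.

u_3 = 4.44639 − (-3.22960)·(4.44639 − 6.42000) / (-3.22960 − 18.21640)
   = 4.44639 − (6.3739709)/(-21.4460000) = 4.7436002

4.74360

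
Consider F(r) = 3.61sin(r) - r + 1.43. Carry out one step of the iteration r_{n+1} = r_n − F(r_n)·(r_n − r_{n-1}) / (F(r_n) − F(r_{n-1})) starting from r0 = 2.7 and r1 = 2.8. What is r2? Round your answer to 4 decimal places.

2.7629

F(2.7) = 0.272841, F(2.8) = -0.160693
r2 = 2.800000 − (-0.160693)·(2.800000 − 2.700000) / (-0.160693 − 0.272841) = 2.800000 − (-0.016069)/(-0.433534) = 2.762934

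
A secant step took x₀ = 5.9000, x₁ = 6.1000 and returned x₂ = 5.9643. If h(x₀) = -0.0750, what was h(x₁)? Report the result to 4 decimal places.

0.1583

The secant line through (5.9000, -0.0750) and (6.1000, h(x₁)) crosses zero at x₂ = 5.9643.
So (5.9000, -0.0750), (6.1000, h(x₁)), (5.9643, 0) are collinear:
h(x₁) = -0.0750 · (6.1000 − 5.9643) / (5.9000 − 5.9643) = -0.0750 · (0.135700)/(-0.064300) = 0.158281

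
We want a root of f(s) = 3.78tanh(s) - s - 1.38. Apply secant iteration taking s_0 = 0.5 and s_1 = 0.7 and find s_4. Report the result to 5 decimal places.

f(0.5) = -0.1331971, f(0.7) = 0.2045102
s_2 = 0.7000000 − 0.2045102·(0.7000000 − 0.5000000) / (0.2045102 − (-0.1331971)) = 0.7000000 − (0.0409020)/(0.3377073) = 0.5788832
f(0.5788832) = 0.0137220
s_3 = 0.5788832 − 0.0137220·(0.5788832 − 0.7000000) / (0.0137220 − 0.2045102) = 0.5788832 − (-0.0016620)/(-0.1907882) = 0.5701721
f(0.5701721) = -0.0016363
s_4 = 0.5701721 − (-0.0016363)·(0.5701721 − 0.5788832) / (-0.0016363 − 0.0137220) = 0.5701721 − (0.0000143)/(-0.0153583) = 0.5711002

0.57110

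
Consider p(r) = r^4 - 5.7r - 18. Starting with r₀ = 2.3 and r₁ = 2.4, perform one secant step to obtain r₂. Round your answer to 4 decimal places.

p(2.3) = -3.125900, p(2.4) = 1.497600
r₂ = 2.400000 − 1.497600·(2.400000 − 2.300000) / (1.497600 − (-3.125900)) = 2.400000 − (0.149760)/(4.623500) = 2.367609

2.3676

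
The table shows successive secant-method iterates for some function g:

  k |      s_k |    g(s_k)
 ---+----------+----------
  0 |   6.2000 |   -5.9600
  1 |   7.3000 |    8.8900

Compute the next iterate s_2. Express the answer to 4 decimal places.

s_2 = 7.3000 − 8.8900·(7.3000 − 6.2000) / (8.8900 − (-5.9600))
   = 7.3000 − (9.779000)/(14.850000) = 6.641481

6.6415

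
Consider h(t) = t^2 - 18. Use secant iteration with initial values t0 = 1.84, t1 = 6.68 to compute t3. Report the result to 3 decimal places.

4.079

h(1.84) = -14.61440, h(6.68) = 26.62240
t2 = 6.68000 − 26.62240·(6.68000 − 1.84000) / (26.62240 − (-14.61440)) = 6.68000 − (128.85242)/(41.23680) = 3.55531
h(3.55531) = -5.35981
t3 = 3.55531 − (-5.35981)·(3.55531 − 6.68000) / (-5.35981 − 26.62240) = 3.55531 − (16.74776)/(-31.98221) = 4.07896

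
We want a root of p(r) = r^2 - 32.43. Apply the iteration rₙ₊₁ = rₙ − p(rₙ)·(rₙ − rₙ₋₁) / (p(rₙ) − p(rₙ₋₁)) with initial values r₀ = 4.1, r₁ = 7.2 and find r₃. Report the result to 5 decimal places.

5.66952

p(4.1) = -15.6200000, p(7.2) = 19.4100000
r₂ = 7.2000000 − 19.4100000·(7.2000000 − 4.1000000) / (19.4100000 − (-15.6200000)) = 7.2000000 − (60.1710000)/(35.0300000) = 5.4823009
p(5.4823009) = -2.3743770
r₃ = 5.4823009 − (-2.3743770)·(5.4823009 − 7.2000000) / (-2.3743770 − 19.4100000) = 5.4823009 − (4.0784653)/(-21.7843770) = 5.6695206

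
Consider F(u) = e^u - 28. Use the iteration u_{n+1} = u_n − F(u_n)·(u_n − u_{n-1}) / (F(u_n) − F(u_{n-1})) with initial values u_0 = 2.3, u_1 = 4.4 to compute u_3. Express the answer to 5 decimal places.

3.09886

F(2.3) = -18.0258175, F(4.4) = 53.4508687
u_2 = 4.4000000 − 53.4508687·(4.4000000 − 2.3000000) / (53.4508687 − (-18.0258175)) = 4.4000000 − (112.2468242)/(71.4766862) = 2.8296023
F(2.8296023) = -11.0612772
u_3 = 2.8296023 − (-11.0612772)·(2.8296023 − 4.4000000) / (-11.0612772 − 53.4508687) = 2.8296023 − (17.3706043)/(-64.5121458) = 3.0988633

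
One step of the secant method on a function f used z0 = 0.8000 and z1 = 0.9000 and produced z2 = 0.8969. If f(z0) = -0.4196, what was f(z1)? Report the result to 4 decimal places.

The secant line through (0.8000, -0.4196) and (0.9000, f(z1)) crosses zero at z2 = 0.8969.
So (0.8000, -0.4196), (0.9000, f(z1)), (0.8969, 0) are collinear:
f(z1) = -0.4196 · (0.9000 − 0.8969) / (0.8000 − 0.8969) = -0.4196 · (0.003100)/(-0.096900) = 0.013424

0.0134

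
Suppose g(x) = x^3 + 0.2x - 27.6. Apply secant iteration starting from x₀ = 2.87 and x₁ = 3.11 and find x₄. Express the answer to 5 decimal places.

3.00000

g(2.87) = -3.3860970, g(3.11) = 3.1022310
x₂ = 3.1100000 − 3.1022310·(3.1100000 − 2.8700000) / (3.1022310 − (-3.3860970)) = 3.1100000 − (0.7445354)/(6.4883280) = 2.9952500
g(2.9952500) = -0.1289962
x₃ = 2.9952500 − (-0.1289962)·(2.9952500 − 3.1100000) / (-0.1289962 − 3.1022310) = 2.9952500 − (0.0148023)/(-3.2312272) = 2.9998310
g(2.9998310) = -0.0045952
x₄ = 2.9998310 − (-0.0045952)·(2.9998310 − 2.9952500) / (-0.0045952 − (-0.1289962)) = 2.9998310 − (-0.0000211)/(0.1244010) = 3.0000003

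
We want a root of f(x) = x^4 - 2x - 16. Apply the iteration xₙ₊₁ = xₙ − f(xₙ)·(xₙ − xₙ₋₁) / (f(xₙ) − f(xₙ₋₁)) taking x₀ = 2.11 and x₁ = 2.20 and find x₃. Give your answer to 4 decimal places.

2.1211

f(2.11) = -0.398806, f(2.20) = 3.025600
x₂ = 2.200000 − 3.025600·(2.200000 − 2.110000) / (3.025600 − (-0.398806)) = 2.200000 − (0.272304)/(3.424406) = 2.120481
f(2.120481) = -0.022978
x₃ = 2.120481 − (-0.022978)·(2.120481 − 2.200000) / (-0.022978 − 3.025600) = 2.120481 − (0.001827)/(-3.048578) = 2.121081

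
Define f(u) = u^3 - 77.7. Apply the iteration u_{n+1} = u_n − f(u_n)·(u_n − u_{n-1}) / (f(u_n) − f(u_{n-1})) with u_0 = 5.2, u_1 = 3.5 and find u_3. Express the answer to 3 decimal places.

4.301

f(5.2) = 62.90800, f(3.5) = -34.82500
u_2 = 3.50000 − (-34.82500)·(3.50000 − 5.20000) / (-34.82500 − 62.90800) = 3.50000 − (59.20250)/(-97.73300) = 4.10576
f(4.10576) = -8.48824
u_3 = 4.10576 − (-8.48824)·(4.10576 − 3.50000) / (-8.48824 − (-34.82500)) = 4.10576 − (-5.14182)/(26.33676) = 4.30099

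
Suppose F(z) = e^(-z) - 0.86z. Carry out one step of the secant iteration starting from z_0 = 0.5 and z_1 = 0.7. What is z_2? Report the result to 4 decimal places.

F(0.5) = 0.176531, F(0.7) = -0.105415
z_2 = 0.700000 − (-0.105415)·(0.700000 − 0.500000) / (-0.105415 − 0.176531) = 0.700000 − (-0.021083)/(-0.281945) = 0.625223

0.6252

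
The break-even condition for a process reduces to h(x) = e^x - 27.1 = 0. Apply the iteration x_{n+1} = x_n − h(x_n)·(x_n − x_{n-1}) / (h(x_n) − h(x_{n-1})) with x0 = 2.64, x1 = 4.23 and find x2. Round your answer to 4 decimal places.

3.0204

h(2.64) = -13.086796, h(4.23) = 41.617232
x2 = 4.230000 − 41.617232·(4.230000 − 2.640000) / (41.617232 − (-13.086796)) = 4.230000 − (66.171399)/(54.704029) = 3.020374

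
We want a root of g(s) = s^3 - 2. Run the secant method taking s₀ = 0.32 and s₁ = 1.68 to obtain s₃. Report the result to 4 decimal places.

g(0.32) = -1.967232, g(1.68) = 2.741632
s₂ = 1.680000 − 2.741632·(1.680000 − 0.320000) / (2.741632 − (-1.967232)) = 1.680000 − (3.728620)/(4.708864) = 0.888170
g(0.888170) = -1.299371
s₃ = 0.888170 − (-1.299371)·(0.888170 − 1.680000) / (-1.299371 − 2.741632) = 0.888170 − (1.028881)/(-4.041003) = 1.142780

1.1428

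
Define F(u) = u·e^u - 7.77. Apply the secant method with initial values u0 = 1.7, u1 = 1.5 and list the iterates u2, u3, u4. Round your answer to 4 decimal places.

F(1.7) = 1.535711, F(1.5) = -1.047466
u2 = 1.500000 − (-1.047466)·(1.500000 − 1.700000) / (-1.047466 − 1.535711) = 1.500000 − (0.209493)/(-2.583177) = 1.581099
F(1.581099) = -0.085392
u3 = 1.581099 − (-0.085392)·(1.581099 − 1.500000) / (-0.085392 − (-1.047466)) = 1.581099 − (-0.006925)/(0.962074) = 1.588297
F(1.588297) = 0.005361
u4 = 1.588297 − 0.005361·(1.588297 − 1.581099) / (0.005361 − (-0.085392)) = 1.588297 − (0.000039)/(0.090754) = 1.587872

1.5811, 1.5883, 1.5879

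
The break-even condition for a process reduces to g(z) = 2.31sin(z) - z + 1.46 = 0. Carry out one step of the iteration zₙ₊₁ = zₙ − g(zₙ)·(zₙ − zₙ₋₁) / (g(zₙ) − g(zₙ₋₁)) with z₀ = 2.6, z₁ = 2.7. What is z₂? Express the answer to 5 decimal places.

2.61674

g(2.6) = 0.0508082, g(2.7) = -0.2527525
z₂ = 2.7000000 − (-0.2527525)·(2.7000000 − 2.6000000) / (-0.2527525 − 0.0508082) = 2.7000000 − (-0.0252752)/(-0.3035606) = 2.6167374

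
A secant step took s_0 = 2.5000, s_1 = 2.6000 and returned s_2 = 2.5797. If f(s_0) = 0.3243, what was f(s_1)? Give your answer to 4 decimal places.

-0.0826

The secant line through (2.5000, 0.3243) and (2.6000, f(s_1)) crosses zero at s_2 = 2.5797.
So (2.5000, 0.3243), (2.6000, f(s_1)), (2.5797, 0) are collinear:
f(s_1) = 0.3243 · (2.6000 − 2.5797) / (2.5000 − 2.5797) = 0.3243 · (0.020300)/(-0.079700) = -0.082601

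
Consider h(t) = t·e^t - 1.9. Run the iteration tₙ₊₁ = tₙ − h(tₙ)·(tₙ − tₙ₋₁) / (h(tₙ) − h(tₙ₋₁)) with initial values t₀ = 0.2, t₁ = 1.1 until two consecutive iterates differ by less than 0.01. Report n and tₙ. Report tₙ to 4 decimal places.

h(0.2) = -1.655719, h(1.1) = 1.404583
t₂ = 1.100000 − 1.404583·(0.900000)/(3.060302) = 0.686928;  |Δ| = 0.413072
h(0.686928) = -0.534661
t₃ = 0.686928 − (-0.534661)·(-0.413072)/(-1.939244) = 0.800815;  |Δ| = 0.113886
h(0.800815) = -0.116302
t₄ = 0.800815 − (-0.116302)·(0.113886)/(0.418359) = 0.832474;  |Δ| = 0.031660
h(0.832474) = 0.013859
t₅ = 0.832474 − 0.013859·(0.031660)/(0.130161) = 0.829103;  |Δ| = 0.003371
|t₅ − t₄| = 0.003371 < 0.01

n = 5, tₙ = 0.8291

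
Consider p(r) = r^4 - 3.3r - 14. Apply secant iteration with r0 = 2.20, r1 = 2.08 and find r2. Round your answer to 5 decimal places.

p(2.20) = 2.1656000, p(2.08) = -2.1462630
r2 = 2.0800000 − (-2.1462630)·(2.0800000 − 2.2000000) / (-2.1462630 − 2.1656000) = 2.0800000 − (0.2575516)/(-4.3118630) = 2.1397309

2.13973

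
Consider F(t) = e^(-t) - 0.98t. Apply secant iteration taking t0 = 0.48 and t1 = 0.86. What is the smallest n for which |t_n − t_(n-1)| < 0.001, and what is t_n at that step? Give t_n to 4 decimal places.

n = 4, t_n = 0.5745

F(0.48) = 0.148383, F(0.86) = -0.419638
t2 = 0.860000 − (-0.419638)·(0.380000)/(-0.568021) = 0.579267;  |Δ| = 0.280733
F(0.579267) = -0.007373
t3 = 0.579267 − (-0.007373)·(-0.280733)/(0.412265) = 0.574247;  |Δ| = 0.005020
F(0.574247) = 0.000367
t4 = 0.574247 − 0.000367·(-0.005020)/(0.007740) = 0.574485;  |Δ| = 0.000238
|t4 − t3| = 0.000238 < 0.001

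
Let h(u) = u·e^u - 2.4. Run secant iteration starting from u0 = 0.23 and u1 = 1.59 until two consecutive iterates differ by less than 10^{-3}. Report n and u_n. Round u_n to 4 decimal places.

n = 7, u_n = 0.9387

h(0.23) = -2.110522, h(1.59) = 5.396961
u2 = 1.590000 − 5.396961·(1.360000)/(7.507483) = 0.612327;  |Δ| = 0.977673
h(0.612327) = -1.270430
u3 = 0.612327 − (-1.270430)·(-0.977673)/(-6.667391) = 0.798616;  |Δ| = 0.186290
h(0.798616) = -0.625105
u4 = 0.798616 − (-0.625105)·(0.186290)/(0.645325) = 0.979069;  |Δ| = 0.180453
h(0.979069) = 0.206257
u5 = 0.979069 − 0.206257·(0.180453)/(0.831362) = 0.934299;  |Δ| = 0.044769
h(0.934299) = -0.021808
u6 = 0.934299 − (-0.021808)·(-0.044769)/(-0.228065) = 0.938580;  |Δ| = 0.004281
h(0.938580) = -0.000662
u7 = 0.938580 − (-0.000662)·(0.004281)/(0.021146) = 0.938714;  |Δ| = 0.000134
|u7 − u6| = 0.000134 < 10^{-3}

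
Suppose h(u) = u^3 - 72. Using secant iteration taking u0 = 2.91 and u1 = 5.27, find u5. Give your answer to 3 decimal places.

4.160

h(2.91) = -47.35783, h(5.27) = 74.36318
u2 = 5.27000 − 74.36318·(5.27000 − 2.91000) / (74.36318 − (-47.35783)) = 5.27000 − (175.49711)/(121.72101) = 3.82820
h(3.82820) = -15.89720
u3 = 3.82820 − (-15.89720)·(3.82820 − 5.27000) / (-15.89720 − 74.36318) = 3.82820 − (22.92055)/(-90.26038) = 4.08214
h(4.08214) = -3.97576
u4 = 4.08214 − (-3.97576)·(4.08214 − 3.82820) / (-3.97576 − (-15.89720)) = 4.08214 − (-1.00960)/(11.92144) = 4.16683
h(4.16683) = 0.34634
u5 = 4.16683 − 0.34634·(4.16683 − 4.08214) / (0.34634 − (-3.97576)) = 4.16683 − (0.02933)/(4.32210) = 4.16004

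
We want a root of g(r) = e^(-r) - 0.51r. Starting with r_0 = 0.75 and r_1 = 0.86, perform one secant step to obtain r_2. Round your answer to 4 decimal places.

g(0.75) = 0.089867, g(0.86) = -0.015438
r_2 = 0.860000 − (-0.015438)·(0.860000 − 0.750000) / (-0.015438 − 0.089867) = 0.860000 − (-0.001698)/(-0.105304) = 0.843874

0.8439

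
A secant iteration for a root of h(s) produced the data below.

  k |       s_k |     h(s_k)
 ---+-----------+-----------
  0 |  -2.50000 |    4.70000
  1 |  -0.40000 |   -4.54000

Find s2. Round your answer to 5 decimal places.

s2 = -0.40000 − (-4.54000)·(-0.40000 − (-2.50000)) / (-4.54000 − 4.70000)
   = -0.40000 − (-9.5340000)/(-9.2400000) = -1.4318182

-1.43182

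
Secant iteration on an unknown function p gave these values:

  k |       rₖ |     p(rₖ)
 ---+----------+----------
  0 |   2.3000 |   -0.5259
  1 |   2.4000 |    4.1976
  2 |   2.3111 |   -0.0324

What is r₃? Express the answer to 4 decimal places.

r₃ = 2.3111 − (-0.0324)·(2.3111 − 2.4000) / (-0.0324 − 4.1976)
   = 2.3111 − (0.002880)/(-4.230000) = 2.311781

2.3118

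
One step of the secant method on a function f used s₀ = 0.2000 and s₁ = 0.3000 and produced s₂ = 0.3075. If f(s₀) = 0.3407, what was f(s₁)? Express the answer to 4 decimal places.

The secant line through (0.2000, 0.3407) and (0.3000, f(s₁)) crosses zero at s₂ = 0.3075.
So (0.2000, 0.3407), (0.3000, f(s₁)), (0.3075, 0) are collinear:
f(s₁) = 0.3407 · (0.3000 − 0.3075) / (0.2000 − 0.3075) = 0.3407 · (-0.007500)/(-0.107500) = 0.023770

0.0238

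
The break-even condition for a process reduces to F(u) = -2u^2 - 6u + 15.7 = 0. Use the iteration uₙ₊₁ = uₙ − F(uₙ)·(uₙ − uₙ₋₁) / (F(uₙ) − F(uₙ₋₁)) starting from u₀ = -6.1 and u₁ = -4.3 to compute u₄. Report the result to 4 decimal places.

-4.6780

F(-6.1) = -22.120000, F(-4.3) = 4.520000
u₂ = -4.300000 − 4.520000·(-4.300000 − (-6.100000)) / (4.520000 − (-22.120000)) = -4.300000 − (8.136000)/(26.640000) = -4.605405
F(-4.605405) = 0.912915
u₃ = -4.605405 − 0.912915·(-4.605405 − (-4.300000)) / (0.912915 − 4.520000) = -4.605405 − (-0.278809)/(-3.607085) = -4.682700
F(-4.682700) = -0.059161
u₄ = -4.682700 − (-0.059161)·(-4.682700 − (-4.605405)) / (-0.059161 − 0.912915) = -4.682700 − (0.004573)/(-0.972076) = -4.677996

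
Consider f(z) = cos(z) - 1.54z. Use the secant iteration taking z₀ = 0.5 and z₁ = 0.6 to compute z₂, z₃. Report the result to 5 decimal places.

0.55216, 0.55267

f(0.5) = 0.1075826, f(0.6) = -0.0986644
z₂ = 0.6000000 − (-0.0986644)·(0.6000000 − 0.5000000) / (-0.0986644 − 0.1075826) = 0.6000000 − (-0.0098664)/(-0.2062469) = 0.5521620
f(0.5521620) = 0.0010630
z₃ = 0.5521620 − 0.0010630·(0.5521620 − 0.6000000) / (0.0010630 − (-0.0986644)) = 0.5521620 − (-0.0000509)/(0.0997274) = 0.5526719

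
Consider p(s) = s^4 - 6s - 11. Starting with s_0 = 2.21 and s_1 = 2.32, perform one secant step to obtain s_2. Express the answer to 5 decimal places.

2.22001

p(2.21) = -0.4055672, p(2.32) = 4.0502298
s_2 = 2.3200000 − 4.0502298·(2.3200000 − 2.2100000) / (4.0502298 − (-0.4055672)) = 2.3200000 − (0.4455253)/(4.4557969) = 2.2200122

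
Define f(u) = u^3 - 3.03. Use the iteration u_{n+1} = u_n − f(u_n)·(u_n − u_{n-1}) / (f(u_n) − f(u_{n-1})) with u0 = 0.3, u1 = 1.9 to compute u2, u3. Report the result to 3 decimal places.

1.003, 1.313

f(0.3) = -3.00300, f(1.9) = 3.82900
u2 = 1.90000 − 3.82900·(1.90000 − 0.30000) / (3.82900 − (-3.00300)) = 1.90000 − (6.12640)/(6.83200) = 1.00328
f(1.00328) = -2.02013
u3 = 1.00328 − (-2.02013)·(1.00328 − 1.90000) / (-2.02013 − 3.82900) = 1.00328 − (1.81150)/(-5.84913) = 1.31298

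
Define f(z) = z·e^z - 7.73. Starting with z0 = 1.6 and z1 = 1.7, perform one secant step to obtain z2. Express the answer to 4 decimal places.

f(1.6) = 0.194852, f(1.7) = 1.575711
z2 = 1.700000 − 1.575711·(1.700000 − 1.600000) / (1.575711 − 0.194852) = 1.700000 − (0.157571)/(1.380859) = 1.585889

1.5859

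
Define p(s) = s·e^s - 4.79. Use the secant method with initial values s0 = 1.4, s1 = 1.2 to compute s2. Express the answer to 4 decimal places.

p(1.4) = 0.887280, p(1.2) = -0.805860
s2 = 1.200000 − (-0.805860)·(1.200000 − 1.400000) / (-0.805860 − 0.887280) = 1.200000 − (0.161172)/(-1.693140) = 1.295191

1.2952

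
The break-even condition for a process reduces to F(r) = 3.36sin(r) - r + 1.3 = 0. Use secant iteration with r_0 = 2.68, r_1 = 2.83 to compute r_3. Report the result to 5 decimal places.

F(2.68) = 0.1164588, F(2.83) = -0.4999080
r_2 = 2.8300000 − (-0.4999080)·(2.8300000 − 2.6800000) / (-0.4999080 − 0.1164588) = 2.8300000 − (-0.0749862)/(-0.6163669) = 2.7083416
F(2.7083416) = 0.0022660
r_3 = 2.7083416 − 0.0022660·(2.7083416 − 2.8300000) / (0.0022660 − (-0.4999080)) = 2.7083416 − (-0.0002757)/(0.5021741) = 2.7088906

2.70889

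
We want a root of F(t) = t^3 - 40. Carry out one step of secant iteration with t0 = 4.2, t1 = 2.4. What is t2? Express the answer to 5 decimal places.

3.18184

F(4.2) = 34.0880000, F(2.4) = -26.1760000
t2 = 2.4000000 − (-26.1760000)·(2.4000000 − 4.2000000) / (-26.1760000 − 34.0880000) = 2.4000000 − (47.1168000)/(-60.2640000) = 3.1818399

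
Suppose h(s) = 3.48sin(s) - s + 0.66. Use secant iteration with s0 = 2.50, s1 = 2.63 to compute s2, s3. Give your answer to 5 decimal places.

2.56198, 2.56299

h(2.50) = 0.2426831, h(2.63) = -0.2663082
s2 = 2.6300000 − (-0.2663082)·(2.6300000 − 2.5000000) / (-0.2663082 − 0.2426831) = 2.6300000 − (-0.0346201)/(-0.5089913) = 2.5619830
h(2.5619830) = 0.0040040
s3 = 2.5619830 − 0.0040040·(2.5619830 − 2.6300000) / (0.0040040 − (-0.2663082)) = 2.5619830 − (-0.0002723)/(0.2703122) = 2.5629905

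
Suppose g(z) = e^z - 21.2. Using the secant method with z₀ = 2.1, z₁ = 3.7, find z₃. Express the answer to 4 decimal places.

g(2.1) = -13.033830, g(3.7) = 19.247304
z₂ = 3.700000 − 19.247304·(3.700000 − 2.100000) / (19.247304 − (-13.033830)) = 3.700000 − (30.795687)/(32.281134) = 2.746016
g(2.746016) = -5.619565
z₃ = 2.746016 − (-5.619565)·(2.746016 − 3.700000) / (-5.619565 − 19.247304) = 2.746016 − (5.360975)/(-24.866869) = 2.961603

2.9616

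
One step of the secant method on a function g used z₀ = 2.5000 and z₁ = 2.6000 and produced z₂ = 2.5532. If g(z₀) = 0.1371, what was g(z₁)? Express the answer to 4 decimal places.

-0.1206

The secant line through (2.5000, 0.1371) and (2.6000, g(z₁)) crosses zero at z₂ = 2.5532.
So (2.5000, 0.1371), (2.6000, g(z₁)), (2.5532, 0) are collinear:
g(z₁) = 0.1371 · (2.6000 − 2.5532) / (2.5000 − 2.5532) = 0.1371 · (0.046800)/(-0.053200) = -0.120607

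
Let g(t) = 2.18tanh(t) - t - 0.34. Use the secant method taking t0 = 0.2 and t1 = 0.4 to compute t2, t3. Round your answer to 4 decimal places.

g(0.2) = -0.109722, g(0.4) = 0.088289
t2 = 0.400000 − 0.088289·(0.400000 − 0.200000) / (0.088289 − (-0.109722)) = 0.400000 − (0.017658)/(0.198011) = 0.310824
g(0.310824) = 0.005763
t3 = 0.310824 − 0.005763·(0.310824 − 0.400000) / (0.005763 − 0.088289) = 0.310824 − (-0.000514)/(-0.082526) = 0.304597

0.3108, 0.3046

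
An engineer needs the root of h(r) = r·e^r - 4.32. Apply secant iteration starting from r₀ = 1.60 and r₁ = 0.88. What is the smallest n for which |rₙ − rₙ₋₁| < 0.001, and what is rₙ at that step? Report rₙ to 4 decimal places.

n = 6, rₙ = 1.2445

h(1.60) = 3.604852, h(0.88) = -2.198408
r₂ = 0.880000 − (-2.198408)·(-0.720000)/(-5.803260) = 1.152753;  |Δ| = 0.272753
h(1.152753) = -0.669350
r₃ = 1.152753 − (-0.669350)·(0.272753)/(1.529058) = 1.272151;  |Δ| = 0.119398
h(1.272151) = 0.219696
r₄ = 1.272151 − 0.219696·(0.119398)/(0.889046) = 1.242646;  |Δ| = 0.029505
h(1.242646) = -0.014519
r₅ = 1.242646 − (-0.014519)·(-0.029505)/(-0.234215) = 1.244475;  |Δ| = 0.001829
h(1.244475) = -0.000288
r₆ = 1.244475 − (-0.000288)·(0.001829)/(0.014231) = 1.244512;  |Δ| = 0.000037
|r₆ − r₅| = 0.000037 < 0.001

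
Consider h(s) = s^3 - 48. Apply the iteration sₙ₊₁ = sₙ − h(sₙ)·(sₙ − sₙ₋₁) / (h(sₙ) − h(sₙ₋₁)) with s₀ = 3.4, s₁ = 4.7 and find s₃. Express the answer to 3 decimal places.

h(3.4) = -8.69600, h(4.7) = 55.82300
s₂ = 4.70000 − 55.82300·(4.70000 − 3.40000) / (55.82300 − (-8.69600)) = 4.70000 − (72.56990)/(64.51900) = 3.57522
h(3.57522) = -2.30096
s₃ = 3.57522 − (-2.30096)·(3.57522 − 4.70000) / (-2.30096 − 55.82300) = 3.57522 − (2.58808)/(-58.12396) = 3.61974

3.620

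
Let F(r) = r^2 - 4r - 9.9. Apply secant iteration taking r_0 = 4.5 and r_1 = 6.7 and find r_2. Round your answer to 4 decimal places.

F(4.5) = -7.650000, F(6.7) = 8.190000
r_2 = 6.700000 − 8.190000·(6.700000 − 4.500000) / (8.190000 − (-7.650000)) = 6.700000 − (18.018000)/(15.840000) = 5.562500

5.5625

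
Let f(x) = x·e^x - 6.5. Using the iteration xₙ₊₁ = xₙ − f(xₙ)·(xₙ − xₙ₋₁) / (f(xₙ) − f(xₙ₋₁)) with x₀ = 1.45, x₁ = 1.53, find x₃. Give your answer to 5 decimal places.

1.47982

f(1.45) = -0.3184840, f(1.53) = 0.5658105
x₂ = 1.5300000 − 0.5658105·(1.5300000 − 1.4500000) / (0.5658105 − (-0.3184840)) = 1.5300000 − (0.0452648)/(0.8842945) = 1.4788125
f(1.4788125) = -0.0113671
x₃ = 1.4788125 − (-0.0113671)·(1.4788125 − 1.5300000) / (-0.0113671 − 0.5658105) = 1.4788125 − (0.0005819)/(-0.5771776) = 1.4798206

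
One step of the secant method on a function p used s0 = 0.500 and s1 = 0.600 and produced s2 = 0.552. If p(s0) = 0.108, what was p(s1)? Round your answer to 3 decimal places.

The secant line through (0.500, 0.108) and (0.600, p(s1)) crosses zero at s2 = 0.552.
So (0.500, 0.108), (0.600, p(s1)), (0.552, 0) are collinear:
p(s1) = 0.108 · (0.600 − 0.552) / (0.500 − 0.552) = 0.108 · (0.04800)/(-0.05200) = -0.09969

-0.100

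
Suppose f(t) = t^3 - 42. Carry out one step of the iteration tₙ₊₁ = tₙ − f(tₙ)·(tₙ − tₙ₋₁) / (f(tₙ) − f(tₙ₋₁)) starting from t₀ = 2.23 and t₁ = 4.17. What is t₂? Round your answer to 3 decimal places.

3.206

f(2.23) = -30.91043, f(4.17) = 30.51171
t₂ = 4.17000 − 30.51171·(4.17000 − 2.23000) / (30.51171 − (-30.91043)) = 4.17000 − (59.19272)/(61.42215) = 3.20630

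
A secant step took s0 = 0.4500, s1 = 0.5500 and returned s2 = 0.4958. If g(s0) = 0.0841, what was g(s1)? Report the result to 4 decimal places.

-0.0995

The secant line through (0.4500, 0.0841) and (0.5500, g(s1)) crosses zero at s2 = 0.4958.
So (0.4500, 0.0841), (0.5500, g(s1)), (0.4958, 0) are collinear:
g(s1) = 0.0841 · (0.5500 − 0.4958) / (0.4500 − 0.4958) = 0.0841 · (0.054200)/(-0.045800) = -0.099524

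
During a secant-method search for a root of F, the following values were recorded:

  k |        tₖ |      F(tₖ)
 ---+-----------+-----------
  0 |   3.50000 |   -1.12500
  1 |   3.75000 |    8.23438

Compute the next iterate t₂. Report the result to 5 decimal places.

t₂ = 3.75000 − 8.23438·(3.75000 − 3.50000) / (8.23438 − (-1.12500))
   = 3.75000 − (2.0585950)/(9.3593800) = 3.5300501

3.53005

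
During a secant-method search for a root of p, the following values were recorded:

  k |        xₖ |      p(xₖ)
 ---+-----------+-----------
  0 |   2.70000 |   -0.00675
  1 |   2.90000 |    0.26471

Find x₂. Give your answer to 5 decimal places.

x₂ = 2.90000 − 0.26471·(2.90000 − 2.70000) / (0.26471 − (-0.00675))
   = 2.90000 − (0.0529420)/(0.2714600) = 2.7049731

2.70497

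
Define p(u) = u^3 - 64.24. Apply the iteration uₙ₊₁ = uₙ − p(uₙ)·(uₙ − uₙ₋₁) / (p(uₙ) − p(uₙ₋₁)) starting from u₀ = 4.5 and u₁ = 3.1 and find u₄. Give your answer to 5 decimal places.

p(4.5) = 26.8850000, p(3.1) = -34.4490000
u₂ = 3.1000000 − (-34.4490000)·(3.1000000 − 4.5000000) / (-34.4490000 − 26.8850000) = 3.1000000 − (48.2286000)/(-61.3340000) = 3.8863273
p(3.8863273) = -5.5426996
u₃ = 3.8863273 − (-5.5426996)·(3.8863273 − 3.1000000) / (-5.5426996 − (-34.4490000)) = 3.8863273 − (-4.3583761)/(28.9063004) = 4.0371033
p(4.0371033) = 1.5575301
u₄ = 4.0371033 − 1.5575301·(4.0371033 − 3.8863273) / (1.5575301 − (-5.5426996)) = 4.0371033 − (0.2348381)/(7.1002297) = 4.0040286

4.00403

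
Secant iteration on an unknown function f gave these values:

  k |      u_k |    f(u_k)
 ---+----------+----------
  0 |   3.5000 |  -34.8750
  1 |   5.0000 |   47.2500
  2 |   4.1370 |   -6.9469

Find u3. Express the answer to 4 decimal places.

4.2476

u3 = 4.1370 − (-6.9469)·(4.1370 − 5.0000) / (-6.9469 − 47.2500)
   = 4.1370 − (5.995175)/(-54.196900) = 4.247618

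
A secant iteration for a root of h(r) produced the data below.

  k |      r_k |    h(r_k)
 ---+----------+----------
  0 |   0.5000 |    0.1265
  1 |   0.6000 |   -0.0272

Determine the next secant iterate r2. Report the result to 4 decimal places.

0.5823

r2 = 0.6000 − (-0.0272)·(0.6000 − 0.5000) / (-0.0272 − 0.1265)
   = 0.6000 − (-0.002720)/(-0.153700) = 0.582303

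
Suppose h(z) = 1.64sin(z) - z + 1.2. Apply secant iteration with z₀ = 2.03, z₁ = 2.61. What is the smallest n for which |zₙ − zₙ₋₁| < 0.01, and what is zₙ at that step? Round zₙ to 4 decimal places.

n = 4, zₙ = 2.3578

h(2.03) = 0.640105, h(2.61) = -0.578673
z₂ = 2.610000 − (-0.578673)·(0.580000)/(-1.218778) = 2.334617;  |Δ| = 0.275383
h(2.334617) = 0.049788
z₃ = 2.334617 − 0.049788·(-0.275383)/(0.628460) = 2.356434;  |Δ| = 0.021816
h(2.356434) = 0.002944
z₄ = 2.356434 − 0.002944·(0.021816)/(-0.046844) = 2.357805;  |Δ| = 0.001371
|z₄ − z₃| = 0.001371 < 0.01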